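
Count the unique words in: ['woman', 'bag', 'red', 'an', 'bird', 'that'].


Listing all tokens and tracking unique types:
  Token 1: 'woman' -> NEW (unique so far: 1)
  Token 2: 'bag' -> NEW (unique so far: 2)
  Token 3: 'red' -> NEW (unique so far: 3)
  Token 4: 'an' -> NEW (unique so far: 4)
  Token 5: 'bird' -> NEW (unique so far: 5)
  Token 6: 'that' -> NEW (unique so far: 6)
Unique types: ('an', 'bag', 'bird', 'red', 'that', 'woman')
Vocabulary size: 6

6


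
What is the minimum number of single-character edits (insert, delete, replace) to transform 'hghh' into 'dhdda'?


Building DP table for s1='hghh' (len 4) and s2='dhdda' (len 5):
       d  h  d  d  a
    0  1  2  3  4  5
  h 1  1  1  2  3  4
  g 2  2  2  2  3  4
  h 3  3  2  3  3  4
  h 4  4  3  3  4  4
Edit distance = dp[4][5] = 4

4


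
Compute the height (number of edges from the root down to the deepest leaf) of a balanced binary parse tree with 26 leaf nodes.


In a balanced binary tree with n leaves the deepest leaf is ceil(log2(n)) edges below the root.
log2(26) = 4.7004
ceil(4.7004) = 5
height (edges) = 5

5


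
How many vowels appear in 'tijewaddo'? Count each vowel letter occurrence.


Scanning each character of 'tijewaddo':
  Position 1: 't' -> consonant (running count: 0)
  Position 2: 'i' -> vowel (running count: 1)
  Position 3: 'j' -> consonant (running count: 1)
  Position 4: 'e' -> vowel (running count: 2)
  Position 5: 'w' -> consonant (running count: 2)
  Position 6: 'a' -> vowel (running count: 3)
  Position 7: 'd' -> consonant (running count: 3)
  Position 8: 'd' -> consonant (running count: 3)
  Position 9: 'o' -> vowel (running count: 4)
Total vowels: 4

4


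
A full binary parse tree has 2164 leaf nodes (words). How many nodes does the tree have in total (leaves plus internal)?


Leaf nodes (terminals): 2164
Internal nodes = n - 1 = 2164 - 1 = 2163
Total = leaves + internal = 2164 + 2163 = 4327

4327


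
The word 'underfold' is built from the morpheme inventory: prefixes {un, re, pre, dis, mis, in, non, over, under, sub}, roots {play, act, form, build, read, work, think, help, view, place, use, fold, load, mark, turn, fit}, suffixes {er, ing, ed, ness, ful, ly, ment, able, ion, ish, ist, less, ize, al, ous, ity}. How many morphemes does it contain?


Segmenting 'underfold' against the inventory:
  'under' -> prefix (morpheme 1)
  'fold' -> root (morpheme 2)
Total morphemes: 2

2


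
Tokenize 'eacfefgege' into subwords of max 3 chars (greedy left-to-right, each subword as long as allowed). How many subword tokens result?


'eacfefgege' has 10 characters.
Chunking with max size 3:
  Chunk 1: 'eac' (positions 0-2)
  Chunk 2: 'fef' (positions 3-5)
  Chunk 3: 'geg' (positions 6-8)
  Chunk 4: 'e' (positions 9-9)
Total chunks: ceil(10 / 3) = 4

4


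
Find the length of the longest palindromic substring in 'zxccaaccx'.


Scanning 'zxccaaccx' for palindromic substrings.
Substring at positions 1-8: 'xccaaccx'.
Check: reverse('xccaaccx') = 'xccaaccx' -> palindrome confirmed.
Neighbouring characters ('z' / '-') break symmetry, so it cannot extend further.
No longer palindromic substring exists; longest length = 8

8


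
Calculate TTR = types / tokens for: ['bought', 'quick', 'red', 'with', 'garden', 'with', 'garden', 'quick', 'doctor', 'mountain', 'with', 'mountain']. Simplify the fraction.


Tokens: 12
Unique types: ('bought', 'doctor', 'garden', 'mountain', 'quick', 'red', 'with') = 7
TTR = 7/12
Already in lowest terms.

7/12


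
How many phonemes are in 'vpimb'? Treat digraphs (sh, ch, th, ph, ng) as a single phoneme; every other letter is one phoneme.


Parsing 'vpimb' greedily, digraphs first:
  'v' -> consonant phoneme (phonemes so far: 1)
  'p' -> consonant phoneme (phonemes so far: 2)
  'i' -> vowel phoneme (phonemes so far: 3)
  'm' -> consonant phoneme (phonemes so far: 4)
  'b' -> consonant phoneme (phonemes so far: 5)
Total phonemes: 5

5


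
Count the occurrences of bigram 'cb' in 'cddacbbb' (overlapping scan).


Scanning 'cddacbbb' for bigram 'cb':
  Position 0: 'cd' -> no
  Position 1: 'dd' -> no
  Position 2: 'da' -> no
  Position 3: 'ac' -> no
  Position 4: 'cb' -> MATCH
  Position 5: 'bb' -> no
  Position 6: 'bb' -> no
Total matches: 1

1


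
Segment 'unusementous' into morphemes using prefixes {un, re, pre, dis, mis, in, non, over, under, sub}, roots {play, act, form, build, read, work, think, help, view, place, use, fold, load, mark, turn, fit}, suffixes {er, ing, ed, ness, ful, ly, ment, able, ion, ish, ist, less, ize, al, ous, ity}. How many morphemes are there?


Segmenting 'unusementous' against the inventory:
  'un' -> prefix (morpheme 1)
  'use' -> root (morpheme 2)
  'ment' -> suffix (morpheme 3)
  'ous' -> suffix (morpheme 4)
Total morphemes: 4

4


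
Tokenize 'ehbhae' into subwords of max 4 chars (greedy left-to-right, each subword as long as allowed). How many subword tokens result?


'ehbhae' has 6 characters.
Chunking with max size 4:
  Chunk 1: 'ehbh' (positions 0-3)
  Chunk 2: 'ae' (positions 4-5)
Total chunks: ceil(6 / 4) = 2

2


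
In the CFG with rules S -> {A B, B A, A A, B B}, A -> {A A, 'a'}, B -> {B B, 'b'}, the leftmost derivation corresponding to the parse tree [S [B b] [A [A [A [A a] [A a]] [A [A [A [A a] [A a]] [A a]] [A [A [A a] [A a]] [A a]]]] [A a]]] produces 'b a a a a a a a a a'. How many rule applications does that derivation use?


Every bracketed nonterminal node [X ...] in the tree is produced by exactly one rule application.
Reading the tree off as a leftmost derivation:
  Step 1: S  =>  B A   (applied S -> B A)
  Step 2: B A  =>  b A   (applied B -> b)
  Step 3: b A  =>  b A A   (applied A -> A A)
  Step 4: b A A  =>  b A A A   (applied A -> A A)
  Step 5: b A A A  =>  b A A A A   (applied A -> A A)
  Step 6: b A A A A  =>  b a A A A   (applied A -> a)
  Step 7: b a A A A  =>  b a a A A   (applied A -> a)
  Step 8: b a a A A  =>  b a a A A A   (applied A -> A A)
  Step 9: b a a A A A  =>  b a a A A A A   (applied A -> A A)
  Step 10: b a a A A A A  =>  b a a A A A A A   (applied A -> A A)
  Step 11: b a a A A A A A  =>  b a a a A A A A   (applied A -> a)
  Step 12: b a a a A A A A  =>  b a a a a A A A   (applied A -> a)
  Step 13: b a a a a A A A  =>  b a a a a a A A   (applied A -> a)
  Step 14: b a a a a a A A  =>  b a a a a a A A A   (applied A -> A A)
  Step 15: b a a a a a A A A  =>  b a a a a a A A A A   (applied A -> A A)
  Step 16: b a a a a a A A A A  =>  b a a a a a a A A A   (applied A -> a)
  Step 17: b a a a a a a A A A  =>  b a a a a a a a A A   (applied A -> a)
  Step 18: b a a a a a a a A A  =>  b a a a a a a a a A   (applied A -> a)
  Step 19: b a a a a a a a a A  =>  b a a a a a a a a a   (applied A -> a)
Final yield: b a a a a a a a a a
Total rewrite steps: 19

19


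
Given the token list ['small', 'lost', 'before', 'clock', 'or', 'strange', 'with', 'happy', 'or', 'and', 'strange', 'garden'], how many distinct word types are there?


Listing all tokens and tracking unique types:
  Token 1: 'small' -> NEW (unique so far: 1)
  Token 2: 'lost' -> NEW (unique so far: 2)
  Token 3: 'before' -> NEW (unique so far: 3)
  Token 4: 'clock' -> NEW (unique so far: 4)
  Token 5: 'or' -> NEW (unique so far: 5)
  Token 6: 'strange' -> NEW (unique so far: 6)
  Token 7: 'with' -> NEW (unique so far: 7)
  Token 8: 'happy' -> NEW (unique so far: 8)
  Token 9: 'or' -> duplicate (unique so far: 8)
  Token 10: 'and' -> NEW (unique so far: 9)
  Token 11: 'strange' -> duplicate (unique so far: 9)
  Token 12: 'garden' -> NEW (unique so far: 10)
Unique types: ('and', 'before', 'clock', 'garden', 'happy', 'lost', 'or', 'small', 'strange', 'with')
Vocabulary size: 10

10


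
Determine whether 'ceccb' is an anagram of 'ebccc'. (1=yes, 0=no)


Sort characters of 'ceccb': 'bccce'
Sort characters of 'ebccc': 'bccce'
Sorted forms match -> they ARE anagrams
Result: 1

1


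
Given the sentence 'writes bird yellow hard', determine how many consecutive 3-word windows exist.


Word trigrams from [4] words:
  Trigram 1: (writes bird yellow)
  Trigram 2: (bird yellow hard)
Total word trigrams: 4 - 2 = 2

2


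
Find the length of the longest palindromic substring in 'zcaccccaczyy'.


Scanning 'zcaccccaczyy' for palindromic substrings.
Substring at positions 0-9: 'zcaccccacz'.
Check: reverse('zcaccccacz') = 'zcaccccacz' -> palindrome confirmed.
Neighbouring characters ('-' / 'y') break symmetry, so it cannot extend further.
No longer palindromic substring exists; longest length = 10

10


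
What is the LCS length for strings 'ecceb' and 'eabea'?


DP table for LCS of 'ecceb' and 'eabea':
       e  a  b  e  a
    0  0  0  0  0  0
  e 0  1  1  1  1  1
  c 0  1  1  1  1  1
  c 0  1  1  1  1  1
  e 0  1  1  1  2  2
  b 0  1  1  2  2  2
LCS: 'ee'
LCS length = 2

2


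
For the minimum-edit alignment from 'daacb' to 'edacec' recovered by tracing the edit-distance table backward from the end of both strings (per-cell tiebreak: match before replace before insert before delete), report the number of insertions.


Edit distance = 4. Backtracking from cell (5, 6) with preference match > replace > insert > delete,
then listing the resulting alignment 'daacb' -> 'edacec' left to right:
  Step 1: insert 'e' [insertion #1]
  Step 2: keep 'd'
  Step 3: keep 'a'
  Step 4: replace a->c
  Step 5: replace c->e
  Step 6: replace b->c
Total insertions: 1

1


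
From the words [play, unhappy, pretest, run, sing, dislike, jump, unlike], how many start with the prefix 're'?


Checking each word for prefix 're':
  'play' -> no (count: 0)
  'unhappy' -> no (count: 0)
  'pretest' -> no (count: 0)
  'run' -> no (count: 0)
  'sing' -> no (count: 0)
  'dislike' -> no (count: 0)
  'jump' -> no (count: 0)
  'unlike' -> no (count: 0)
Total with prefix 're': 0

0


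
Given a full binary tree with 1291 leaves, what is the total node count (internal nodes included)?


Leaf nodes (terminals): 1291
Internal nodes = n - 1 = 1291 - 1 = 1290
Total = leaves + internal = 1291 + 1290 = 2581

2581


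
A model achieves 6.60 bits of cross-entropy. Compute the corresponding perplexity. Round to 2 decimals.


Perplexity formula: PP = 2^H
H = 6.60
PP = 2^6.60
Decompose: 2^6.60 = 2^6 * 2^0.60
2^6 = 64, 2^0.60 ~ 1.5157166
PP ~ 64 * 1.5157166 = 97.0058624
Rounded to 2 decimals: 97.01

97.01


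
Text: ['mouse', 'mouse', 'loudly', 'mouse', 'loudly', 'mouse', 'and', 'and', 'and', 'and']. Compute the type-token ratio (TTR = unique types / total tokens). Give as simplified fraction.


Tokens: 10
Unique types: ('and', 'loudly', 'mouse') = 3
TTR = 3/10
Already in lowest terms.

3/10


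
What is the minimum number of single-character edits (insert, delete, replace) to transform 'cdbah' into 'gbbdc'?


Building DP table for s1='cdbah' (len 5) and s2='gbbdc' (len 5):
       g  b  b  d  c
    0  1  2  3  4  5
  c 1  1  2  3  4  4
  d 2  2  2  3  3  4
  b 3  3  2  2  3  4
  a 4  4  3  3  3  4
  h 5  5  4  4  4  4
Edit distance = dp[5][5] = 4

4


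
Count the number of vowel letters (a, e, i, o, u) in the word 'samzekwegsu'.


Scanning each character of 'samzekwegsu':
  Position 1: 's' -> consonant (running count: 0)
  Position 2: 'a' -> vowel (running count: 1)
  Position 3: 'm' -> consonant (running count: 1)
  Position 4: 'z' -> consonant (running count: 1)
  Position 5: 'e' -> vowel (running count: 2)
  Position 6: 'k' -> consonant (running count: 2)
  Position 7: 'w' -> consonant (running count: 2)
  Position 8: 'e' -> vowel (running count: 3)
  Position 9: 'g' -> consonant (running count: 3)
  Position 10: 's' -> consonant (running count: 3)
  Position 11: 'u' -> vowel (running count: 4)
Total vowels: 4

4


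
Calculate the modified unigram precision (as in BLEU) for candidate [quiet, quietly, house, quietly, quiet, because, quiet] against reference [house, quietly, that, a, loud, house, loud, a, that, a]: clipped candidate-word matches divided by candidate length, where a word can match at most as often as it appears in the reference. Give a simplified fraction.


Reference word counts: {'a': 3, 'house': 2, 'loud': 2, 'quietly': 1, 'that': 2}
Checking each candidate word (with clipping):
  'quiet' -> not in reference -> no match (matches: 0)
  'quietly' -> in reference (ref count 1, used 1/1) -> match (matches: 1)
  'house' -> in reference (ref count 2, used 1/2) -> match (matches: 2)
  'quietly' -> ref count 1 already used up (1/1) -> clipped, no match (matches: 2)
  'quiet' -> not in reference -> no match (matches: 2)
  'because' -> not in reference -> no match (matches: 2)
  'quiet' -> not in reference -> no match (matches: 2)
Clipped matches: 2, Candidate length: 7
Precision = 2/7

2/7


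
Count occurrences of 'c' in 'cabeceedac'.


Scanning 'cabeceedac' for 'c':
  Position 0: 'c' -> MATCH (count: 1)
  Position 4: 'c' -> MATCH (count: 2)
  Position 9: 'c' -> MATCH (count: 3)
Total occurrences of 'c': 3

3


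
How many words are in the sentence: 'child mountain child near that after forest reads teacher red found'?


Counting words by splitting on spaces:
  Word 1: 'child'
  Word 2: 'mountain'
  Word 3: 'child'
  Word 4: 'near'
  Word 5: 'that'
  Word 6: 'after'
  Word 7: 'forest'
  Word 8: 'reads'
  Word 9: 'teacher'
  Word 10: 'red'
  Word 11: 'found'
Total words: 11

11


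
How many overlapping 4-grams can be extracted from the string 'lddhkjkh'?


String 'lddhkjkh' has length L = 8.
Number of overlapping n-grams = L - n + 1
Substituting: 8 - 4 + 1 = 5

5


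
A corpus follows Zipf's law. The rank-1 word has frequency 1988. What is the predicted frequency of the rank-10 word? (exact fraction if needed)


Zipf's law: freq(rank) = f1 / rank
f1 = 1988, rank = 10
freq = 1988 / 10
GCD(1988, 10) = 2
Simplified: 994/5

994/5


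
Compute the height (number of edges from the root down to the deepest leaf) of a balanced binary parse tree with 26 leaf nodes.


In a balanced binary tree with n leaves the deepest leaf is ceil(log2(n)) edges below the root.
log2(26) = 4.7004
ceil(4.7004) = 5
height (edges) = 5

5


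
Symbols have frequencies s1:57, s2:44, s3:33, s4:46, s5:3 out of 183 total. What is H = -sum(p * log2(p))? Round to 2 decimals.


Computing entropy H = -sum(p_i * log2(p_i)):
  s1: p = 57/183 = 0.3115, -p*log2(p) = 0.5242
  s2: p = 44/183 = 0.2404, -p*log2(p) = 0.4944
  s3: p = 33/183 = 0.1803, -p*log2(p) = 0.4456
  s4: p = 46/183 = 0.2514, -p*log2(p) = 0.5008
  s5: p = 3/183 = 0.0164, -p*log2(p) = 0.0972
H = sum of terms = 2.0622
Rounded to 2 decimals: 2.06

2.06


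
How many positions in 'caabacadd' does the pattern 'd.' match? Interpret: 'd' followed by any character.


Pattern: d. means 'd' followed by any character.
Scanning 'caabacadd' position-by-position:
  Pos 0: window 'ca' -> no
  Pos 1: window 'aa' -> no
  Pos 2: window 'ab' -> no
  Pos 3: window 'ba' -> no
  Pos 4: window 'ac' -> no
  Pos 5: window 'ca' -> no
  Pos 6: window 'ad' -> no
  Pos 7: window 'dd' -> MATCH
  Pos 8: window 'd' -> no
Total matches: 1

1


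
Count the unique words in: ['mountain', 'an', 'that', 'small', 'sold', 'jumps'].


Listing all tokens and tracking unique types:
  Token 1: 'mountain' -> NEW (unique so far: 1)
  Token 2: 'an' -> NEW (unique so far: 2)
  Token 3: 'that' -> NEW (unique so far: 3)
  Token 4: 'small' -> NEW (unique so far: 4)
  Token 5: 'sold' -> NEW (unique so far: 5)
  Token 6: 'jumps' -> NEW (unique so far: 6)
Unique types: ('an', 'jumps', 'mountain', 'small', 'sold', 'that')
Vocabulary size: 6

6


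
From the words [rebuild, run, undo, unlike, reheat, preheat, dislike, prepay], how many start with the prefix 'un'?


Checking each word for prefix 'un':
  'rebuild' -> no (count: 0)
  'run' -> no (count: 0)
  'undo' -> YES, starts with 'un' (count: 1)
  'unlike' -> YES, starts with 'un' (count: 2)
  'reheat' -> no (count: 2)
  'preheat' -> no (count: 2)
  'dislike' -> no (count: 2)
  'prepay' -> no (count: 2)
Total with prefix 'un': 2

2


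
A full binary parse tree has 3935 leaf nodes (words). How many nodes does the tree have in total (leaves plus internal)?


Leaf nodes (terminals): 3935
Internal nodes = n - 1 = 3935 - 1 = 3934
Total = leaves + internal = 3935 + 3934 = 7869

7869


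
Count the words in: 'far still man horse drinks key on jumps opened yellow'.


Counting words by splitting on spaces:
  Word 1: 'far'
  Word 2: 'still'
  Word 3: 'man'
  Word 4: 'horse'
  Word 5: 'drinks'
  Word 6: 'key'
  Word 7: 'on'
  Word 8: 'jumps'
  Word 9: 'opened'
  Word 10: 'yellow'
Total words: 10

10


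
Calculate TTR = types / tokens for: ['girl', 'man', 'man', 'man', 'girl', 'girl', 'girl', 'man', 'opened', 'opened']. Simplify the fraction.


Tokens: 10
Unique types: ('girl', 'man', 'opened') = 3
TTR = 3/10
Already in lowest terms.

3/10


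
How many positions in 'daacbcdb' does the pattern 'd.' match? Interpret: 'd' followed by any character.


Pattern: d. means 'd' followed by any character.
Scanning 'daacbcdb' position-by-position:
  Pos 0: window 'da' -> MATCH
  Pos 1: window 'aa' -> no
  Pos 2: window 'ac' -> no
  Pos 3: window 'cb' -> no
  Pos 4: window 'bc' -> no
  Pos 5: window 'cd' -> no
  Pos 6: window 'db' -> MATCH
  Pos 7: window 'b' -> no
Total matches: 2

2


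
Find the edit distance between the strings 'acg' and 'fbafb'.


Building DP table for s1='acg' (len 3) and s2='fbafb' (len 5):
       f  b  a  f  b
    0  1  2  3  4  5
  a 1  1  2  2  3  4
  c 2  2  2  3  3  4
  g 3  3  3  3  4  4
Edit distance = dp[3][5] = 4

4


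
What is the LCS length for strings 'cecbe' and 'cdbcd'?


DP table for LCS of 'cecbe' and 'cdbcd':
       c  d  b  c  d
    0  0  0  0  0  0
  c 0  1  1  1  1  1
  e 0  1  1  1  1  1
  c 0  1  1  1  2  2
  b 0  1  1  2  2  2
  e 0  1  1  2  2  2
LCS: 'cc'
LCS length = 2

2


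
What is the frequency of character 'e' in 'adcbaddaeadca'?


Scanning 'adcbaddaeadca' for 'e':
  Position 8: 'e' -> MATCH (count: 1)
Total occurrences of 'e': 1

1


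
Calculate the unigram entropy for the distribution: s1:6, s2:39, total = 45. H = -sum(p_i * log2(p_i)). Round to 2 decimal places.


Computing entropy H = -sum(p_i * log2(p_i)):
  s1: p = 6/45 = 0.1333, -p*log2(p) = 0.3876
  s2: p = 39/45 = 0.8667, -p*log2(p) = 0.1789
H = sum of terms = 0.5665
Rounded to 2 decimals: 0.57

0.57


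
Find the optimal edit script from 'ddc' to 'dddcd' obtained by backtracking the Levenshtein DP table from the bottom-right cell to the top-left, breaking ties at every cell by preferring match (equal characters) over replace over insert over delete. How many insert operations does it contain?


Edit distance = 2. Backtracking from cell (3, 5) with preference match > replace > insert > delete,
then listing the resulting alignment 'ddc' -> 'dddcd' left to right:
  Step 1: insert 'd' [insertion #1]
  Step 2: keep 'd'
  Step 3: keep 'd'
  Step 4: keep 'c'
  Step 5: insert 'd' [insertion #2]
Total insertions: 2

2


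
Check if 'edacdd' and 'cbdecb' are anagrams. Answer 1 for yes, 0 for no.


Sort characters of 'edacdd': 'acddde'
Sort characters of 'cbdecb': 'bbccde'
Sorted forms differ -> they are NOT anagrams
Result: 0

0


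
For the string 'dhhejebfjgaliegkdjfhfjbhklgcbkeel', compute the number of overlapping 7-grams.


String 'dhhejebfjgaliegkdjfhfjbhklgcbkeel' has length L = 33.
Number of overlapping n-grams = L - n + 1
Substituting: 33 - 7 + 1 = 27

27


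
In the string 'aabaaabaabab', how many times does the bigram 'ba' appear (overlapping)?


Scanning 'aabaaabaabab' for bigram 'ba':
  Position 0: 'aa' -> no
  Position 1: 'ab' -> no
  Position 2: 'ba' -> MATCH
  Position 3: 'aa' -> no
  Position 4: 'aa' -> no
  Position 5: 'ab' -> no
  Position 6: 'ba' -> MATCH
  Position 7: 'aa' -> no
  Position 8: 'ab' -> no
  Position 9: 'ba' -> MATCH
  Position 10: 'ab' -> no
Total matches: 3

3


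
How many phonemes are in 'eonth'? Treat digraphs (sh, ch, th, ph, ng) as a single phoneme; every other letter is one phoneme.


Parsing 'eonth' greedily, digraphs first:
  'e' -> vowel phoneme (phonemes so far: 1)
  'o' -> vowel phoneme (phonemes so far: 2)
  'n' -> consonant phoneme (phonemes so far: 3)
  'th' -> digraph (1 consonant phoneme) (phonemes so far: 4)
Total phonemes: 4

4


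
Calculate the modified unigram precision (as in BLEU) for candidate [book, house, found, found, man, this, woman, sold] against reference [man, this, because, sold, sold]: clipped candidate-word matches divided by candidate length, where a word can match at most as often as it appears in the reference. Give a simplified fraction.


Reference word counts: {'because': 1, 'man': 1, 'sold': 2, 'this': 1}
Checking each candidate word (with clipping):
  'book' -> not in reference -> no match (matches: 0)
  'house' -> not in reference -> no match (matches: 0)
  'found' -> not in reference -> no match (matches: 0)
  'found' -> not in reference -> no match (matches: 0)
  'man' -> in reference (ref count 1, used 1/1) -> match (matches: 1)
  'this' -> in reference (ref count 1, used 1/1) -> match (matches: 2)
  'woman' -> not in reference -> no match (matches: 2)
  'sold' -> in reference (ref count 2, used 1/2) -> match (matches: 3)
Clipped matches: 3, Candidate length: 8
Precision = 3/8

3/8


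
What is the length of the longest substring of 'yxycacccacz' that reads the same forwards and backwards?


Scanning 'yxycacccacz' for palindromic substrings.
Substring at positions 3-9: 'cacccac'.
Check: reverse('cacccac') = 'cacccac' -> palindrome confirmed.
Neighbouring characters ('y' / 'z') break symmetry, so it cannot extend further.
No longer palindromic substring exists; longest length = 7

7


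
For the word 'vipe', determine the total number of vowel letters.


Scanning each character of 'vipe':
  Position 1: 'v' -> consonant (running count: 0)
  Position 2: 'i' -> vowel (running count: 1)
  Position 3: 'p' -> consonant (running count: 1)
  Position 4: 'e' -> vowel (running count: 2)
Total vowels: 2

2


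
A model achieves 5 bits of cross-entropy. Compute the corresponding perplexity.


Perplexity formula: PP = 2^H
H = 5
PP = 2^5
Steps: 2^1 = 2, 2^2 = 4, 2^3 = 8, 2^4 = 16, 2^5 = 32
PP = 32

32


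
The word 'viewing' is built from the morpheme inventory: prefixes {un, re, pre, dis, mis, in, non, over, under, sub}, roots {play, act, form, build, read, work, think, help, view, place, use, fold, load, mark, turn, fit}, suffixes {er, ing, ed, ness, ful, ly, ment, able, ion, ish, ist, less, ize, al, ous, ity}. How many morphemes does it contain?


Segmenting 'viewing' against the inventory:
  'view' -> root (morpheme 1)
  'ing' -> suffix (morpheme 2)
Total morphemes: 2

2


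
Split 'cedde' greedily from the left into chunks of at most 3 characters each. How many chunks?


'cedde' has 5 characters.
Chunking with max size 3:
  Chunk 1: 'ced' (positions 0-2)
  Chunk 2: 'de' (positions 3-4)
Total chunks: ceil(5 / 3) = 2

2


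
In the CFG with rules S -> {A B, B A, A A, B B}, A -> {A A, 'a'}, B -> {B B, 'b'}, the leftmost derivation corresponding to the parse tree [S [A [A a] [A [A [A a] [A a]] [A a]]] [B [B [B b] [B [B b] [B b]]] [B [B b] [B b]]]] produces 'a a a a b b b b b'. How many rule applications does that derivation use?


Every bracketed nonterminal node [X ...] in the tree is produced by exactly one rule application.
Reading the tree off as a leftmost derivation:
  Step 1: S  =>  A B   (applied S -> A B)
  Step 2: A B  =>  A A B   (applied A -> A A)
  Step 3: A A B  =>  a A B   (applied A -> a)
  Step 4: a A B  =>  a A A B   (applied A -> A A)
  Step 5: a A A B  =>  a A A A B   (applied A -> A A)
  Step 6: a A A A B  =>  a a A A B   (applied A -> a)
  Step 7: a a A A B  =>  a a a A B   (applied A -> a)
  Step 8: a a a A B  =>  a a a a B   (applied A -> a)
  Step 9: a a a a B  =>  a a a a B B   (applied B -> B B)
  Step 10: a a a a B B  =>  a a a a B B B   (applied B -> B B)
  Step 11: a a a a B B B  =>  a a a a b B B   (applied B -> b)
  Step 12: a a a a b B B  =>  a a a a b B B B   (applied B -> B B)
  Step 13: a a a a b B B B  =>  a a a a b b B B   (applied B -> b)
  Step 14: a a a a b b B B  =>  a a a a b b b B   (applied B -> b)
  Step 15: a a a a b b b B  =>  a a a a b b b B B   (applied B -> B B)
  Step 16: a a a a b b b B B  =>  a a a a b b b b B   (applied B -> b)
  Step 17: a a a a b b b b B  =>  a a a a b b b b b   (applied B -> b)
Final yield: a a a a b b b b b
Total rewrite steps: 17

17


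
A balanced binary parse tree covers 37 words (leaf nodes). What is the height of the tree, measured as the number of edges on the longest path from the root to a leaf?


In a balanced binary tree with n leaves the deepest leaf is ceil(log2(n)) edges below the root.
log2(37) = 5.2095
ceil(5.2095) = 6
height (edges) = 6

6


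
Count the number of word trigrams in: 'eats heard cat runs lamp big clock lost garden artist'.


Word trigrams from [10] words:
  Trigram 1: (eats heard cat)
  Trigram 2: (heard cat runs)
  Trigram 3: (cat runs lamp)
  Trigram 4: (runs lamp big)
  Trigram 5: (lamp big clock)
  Trigram 6: (big clock lost)
  Trigram 7: (clock lost garden)
  Trigram 8: (lost garden artist)
Total word trigrams: 10 - 2 = 8

8


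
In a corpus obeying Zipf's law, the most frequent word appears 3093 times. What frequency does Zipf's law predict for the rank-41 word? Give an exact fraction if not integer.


Zipf's law: freq(rank) = f1 / rank
f1 = 3093, rank = 41
freq = 3093 / 41
GCD(3093, 41) = 1
Simplified: 3093/41

3093/41


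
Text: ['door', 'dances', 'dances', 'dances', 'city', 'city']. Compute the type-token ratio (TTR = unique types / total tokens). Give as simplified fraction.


Tokens: 6
Unique types: ('city', 'dances', 'door') = 3
TTR = 3/6
Simplify: divide both by 3 -> 1/2
TTR = 1/2

1/2


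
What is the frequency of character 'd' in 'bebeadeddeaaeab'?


Scanning 'bebeadeddeaaeab' for 'd':
  Position 5: 'd' -> MATCH (count: 1)
  Position 7: 'd' -> MATCH (count: 2)
  Position 8: 'd' -> MATCH (count: 3)
Total occurrences of 'd': 3

3


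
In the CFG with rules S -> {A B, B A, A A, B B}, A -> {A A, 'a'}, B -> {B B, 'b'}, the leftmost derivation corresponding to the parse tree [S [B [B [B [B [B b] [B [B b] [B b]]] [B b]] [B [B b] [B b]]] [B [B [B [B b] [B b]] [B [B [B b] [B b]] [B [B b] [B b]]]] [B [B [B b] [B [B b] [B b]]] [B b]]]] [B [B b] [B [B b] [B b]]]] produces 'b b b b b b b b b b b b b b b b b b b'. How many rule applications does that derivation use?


Every bracketed nonterminal node [X ...] in the tree is produced by exactly one rule application.
Reading the tree off as a leftmost derivation:
  Step 1: S  =>  B B   (applied S -> B B)
  Step 2: B B  =>  B B B   (applied B -> B B)
  Step 3: B B B  =>  B B B B   (applied B -> B B)
  Step 4: B B B B  =>  B B B B B   (applied B -> B B)
  Step 5: B B B B B  =>  B B B B B B   (applied B -> B B)
  Step 6: B B B B B B  =>  b B B B B B   (applied B -> b)
  Step 7: b B B B B B  =>  b B B B B B B   (applied B -> B B)
  Step 8: b B B B B B B  =>  b b B B B B B   (applied B -> b)
  Step 9: b b B B B B B  =>  b b b B B B B   (applied B -> b)
  Step 10: b b b B B B B  =>  b b b b B B B   (applied B -> b)
  Step 11: b b b b B B B  =>  b b b b B B B B   (applied B -> B B)
  Step 12: b b b b B B B B  =>  b b b b b B B B   (applied B -> b)
  Step 13: b b b b b B B B  =>  b b b b b b B B   (applied B -> b)
  Step 14: b b b b b b B B  =>  b b b b b b B B B   (applied B -> B B)
  Step 15: b b b b b b B B B  =>  b b b b b b B B B B   (applied B -> B B)
  Step 16: b b b b b b B B B B  =>  b b b b b b B B B B B   (applied B -> B B)
  Step 17: b b b b b b B B B B B  =>  b b b b b b b B B B B   (applied B -> b)
  Step 18: b b b b b b b B B B B  =>  b b b b b b b b B B B   (applied B -> b)
  Step 19: b b b b b b b b B B B  =>  b b b b b b b b B B B B   (applied B -> B B)
  Step 20: b b b b b b b b B B B B  =>  b b b b b b b b B B B B B   (applied B -> B B)
  Step 21: b b b b b b b b B B B B B  =>  b b b b b b b b b B B B B   (applied B -> b)
  Step 22: b b b b b b b b b B B B B  =>  b b b b b b b b b b B B B   (applied B -> b)
  Step 23: b b b b b b b b b b B B B  =>  b b b b b b b b b b B B B B   (applied B -> B B)
  Step 24: b b b b b b b b b b B B B B  =>  b b b b b b b b b b b B B B   (applied B -> b)
  Step 25: b b b b b b b b b b b B B B  =>  b b b b b b b b b b b b B B   (applied B -> b)
  Step 26: b b b b b b b b b b b b B B  =>  b b b b b b b b b b b b B B B   (applied B -> B B)
  Step 27: b b b b b b b b b b b b B B B  =>  b b b b b b b b b b b b B B B B   (applied B -> B B)
  Step 28: b b b b b b b b b b b b B B B B  =>  b b b b b b b b b b b b b B B B   (applied B -> b)
  Step 29: b b b b b b b b b b b b b B B B  =>  b b b b b b b b b b b b b B B B B   (applied B -> B B)
  Step 30: b b b b b b b b b b b b b B B B B  =>  b b b b b b b b b b b b b b B B B   (applied B -> b)
  Step 31: b b b b b b b b b b b b b b B B B  =>  b b b b b b b b b b b b b b b B B   (applied B -> b)
  Step 32: b b b b b b b b b b b b b b b B B  =>  b b b b b b b b b b b b b b b b B   (applied B -> b)
  Step 33: b b b b b b b b b b b b b b b b B  =>  b b b b b b b b b b b b b b b b B B   (applied B -> B B)
  Step 34: b b b b b b b b b b b b b b b b B B  =>  b b b b b b b b b b b b b b b b b B   (applied B -> b)
  Step 35: b b b b b b b b b b b b b b b b b B  =>  b b b b b b b b b b b b b b b b b B B   (applied B -> B B)
  Step 36: b b b b b b b b b b b b b b b b b B B  =>  b b b b b b b b b b b b b b b b b b B   (applied B -> b)
  Step 37: b b b b b b b b b b b b b b b b b b B  =>  b b b b b b b b b b b b b b b b b b b   (applied B -> b)
Final yield: b b b b b b b b b b b b b b b b b b b
Total rewrite steps: 37

37


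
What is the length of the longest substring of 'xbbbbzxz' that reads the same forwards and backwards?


Scanning 'xbbbbzxz' for palindromic substrings.
Substring at positions 1-4: 'bbbb'.
Check: reverse('bbbb') = 'bbbb' -> palindrome confirmed.
Neighbouring characters ('x' / 'z') break symmetry, so it cannot extend further.
No longer palindromic substring exists; longest length = 4

4


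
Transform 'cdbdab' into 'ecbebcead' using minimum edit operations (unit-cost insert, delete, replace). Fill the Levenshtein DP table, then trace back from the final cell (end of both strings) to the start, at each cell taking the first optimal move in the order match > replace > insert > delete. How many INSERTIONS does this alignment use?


Edit distance = 6. Backtracking from cell (6, 9) with preference match > replace > insert > delete,
then listing the resulting alignment 'cdbdab' -> 'ecbebcead' left to right:
  Step 1: insert 'e' [insertion #1]
  Step 2: keep 'c'
  Step 3: insert 'b' [insertion #2]
  Step 4: replace d->e
  Step 5: keep 'b'
  Step 6: insert 'c' [insertion #3]
  Step 7: replace d->e
  Step 8: keep 'a'
  Step 9: replace b->d
Total insertions: 3

3


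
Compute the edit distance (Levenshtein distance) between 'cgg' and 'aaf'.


Building DP table for s1='cgg' (len 3) and s2='aaf' (len 3):
       a  a  f
    0  1  2  3
  c 1  1  2  3
  g 2  2  2  3
  g 3  3  3  3
Edit distance = dp[3][3] = 3

3


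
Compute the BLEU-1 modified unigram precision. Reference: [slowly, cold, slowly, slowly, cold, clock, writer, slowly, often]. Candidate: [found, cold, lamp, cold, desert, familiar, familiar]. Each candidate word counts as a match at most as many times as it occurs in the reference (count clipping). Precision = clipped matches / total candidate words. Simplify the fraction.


Reference word counts: {'clock': 1, 'cold': 2, 'often': 1, 'slowly': 4, 'writer': 1}
Checking each candidate word (with clipping):
  'found' -> not in reference -> no match (matches: 0)
  'cold' -> in reference (ref count 2, used 1/2) -> match (matches: 1)
  'lamp' -> not in reference -> no match (matches: 1)
  'cold' -> in reference (ref count 2, used 2/2) -> match (matches: 2)
  'desert' -> not in reference -> no match (matches: 2)
  'familiar' -> not in reference -> no match (matches: 2)
  'familiar' -> not in reference -> no match (matches: 2)
Clipped matches: 2, Candidate length: 7
Precision = 2/7

2/7


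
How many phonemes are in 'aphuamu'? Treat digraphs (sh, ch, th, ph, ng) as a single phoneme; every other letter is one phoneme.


Parsing 'aphuamu' greedily, digraphs first:
  'a' -> vowel phoneme (phonemes so far: 1)
  'ph' -> digraph (1 consonant phoneme) (phonemes so far: 2)
  'u' -> vowel phoneme (phonemes so far: 3)
  'a' -> vowel phoneme (phonemes so far: 4)
  'm' -> consonant phoneme (phonemes so far: 5)
  'u' -> vowel phoneme (phonemes so far: 6)
Total phonemes: 6

6


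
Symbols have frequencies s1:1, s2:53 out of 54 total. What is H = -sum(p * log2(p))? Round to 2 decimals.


Computing entropy H = -sum(p_i * log2(p_i)):
  s1: p = 1/54 = 0.0185, -p*log2(p) = 0.1066
  s2: p = 53/54 = 0.9815, -p*log2(p) = 0.0265
H = sum of terms = 0.1331
Rounded to 2 decimals: 0.13

0.13


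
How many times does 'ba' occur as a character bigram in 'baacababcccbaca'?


Scanning 'baacababcccbaca' for bigram 'ba':
  Position 0: 'ba' -> MATCH
  Position 1: 'aa' -> no
  Position 2: 'ac' -> no
  Position 3: 'ca' -> no
  Position 4: 'ab' -> no
  Position 5: 'ba' -> MATCH
  Position 6: 'ab' -> no
  Position 7: 'bc' -> no
  Position 8: 'cc' -> no
  Position 9: 'cc' -> no
  Position 10: 'cb' -> no
  Position 11: 'ba' -> MATCH
  Position 12: 'ac' -> no
  Position 13: 'ca' -> no
Total matches: 3

3


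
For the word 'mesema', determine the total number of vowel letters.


Scanning each character of 'mesema':
  Position 1: 'm' -> consonant (running count: 0)
  Position 2: 'e' -> vowel (running count: 1)
  Position 3: 's' -> consonant (running count: 1)
  Position 4: 'e' -> vowel (running count: 2)
  Position 5: 'm' -> consonant (running count: 2)
  Position 6: 'a' -> vowel (running count: 3)
Total vowels: 3

3


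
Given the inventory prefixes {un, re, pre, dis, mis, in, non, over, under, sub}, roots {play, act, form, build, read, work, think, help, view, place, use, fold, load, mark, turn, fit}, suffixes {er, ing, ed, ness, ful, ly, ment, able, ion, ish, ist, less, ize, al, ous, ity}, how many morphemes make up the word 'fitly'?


Segmenting 'fitly' against the inventory:
  'fit' -> root (morpheme 1)
  'ly' -> suffix (morpheme 2)
Total morphemes: 2

2


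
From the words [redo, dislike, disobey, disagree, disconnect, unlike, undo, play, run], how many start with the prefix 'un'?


Checking each word for prefix 'un':
  'redo' -> no (count: 0)
  'dislike' -> no (count: 0)
  'disobey' -> no (count: 0)
  'disagree' -> no (count: 0)
  'disconnect' -> no (count: 0)
  'unlike' -> YES, starts with 'un' (count: 1)
  'undo' -> YES, starts with 'un' (count: 2)
  'play' -> no (count: 2)
  'run' -> no (count: 2)
Total with prefix 'un': 2

2


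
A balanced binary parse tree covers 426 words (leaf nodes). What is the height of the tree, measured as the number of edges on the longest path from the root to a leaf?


In a balanced binary tree with n leaves the deepest leaf is ceil(log2(n)) edges below the root.
log2(426) = 8.7347
ceil(8.7347) = 9
height (edges) = 9

9


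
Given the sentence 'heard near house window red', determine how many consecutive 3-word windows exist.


Word trigrams from [5] words:
  Trigram 1: (heard near house)
  Trigram 2: (near house window)
  Trigram 3: (house window red)
Total word trigrams: 5 - 2 = 3

3


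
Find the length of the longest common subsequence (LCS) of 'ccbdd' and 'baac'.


DP table for LCS of 'ccbdd' and 'baac':
       b  a  a  c
    0  0  0  0  0
  c 0  0  0  0  1
  c 0  0  0  0  1
  b 0  1  1  1  1
  d 0  1  1  1  1
  d 0  1  1  1  1
LCS: 'c'
LCS length = 1

1


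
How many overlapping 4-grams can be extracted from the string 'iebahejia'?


String 'iebahejia' has length L = 9.
Number of overlapping n-grams = L - n + 1
Substituting: 9 - 4 + 1 = 6

6


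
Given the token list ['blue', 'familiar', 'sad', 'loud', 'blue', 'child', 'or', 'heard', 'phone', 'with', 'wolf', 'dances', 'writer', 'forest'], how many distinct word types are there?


Listing all tokens and tracking unique types:
  Token 1: 'blue' -> NEW (unique so far: 1)
  Token 2: 'familiar' -> NEW (unique so far: 2)
  Token 3: 'sad' -> NEW (unique so far: 3)
  Token 4: 'loud' -> NEW (unique so far: 4)
  Token 5: 'blue' -> duplicate (unique so far: 4)
  Token 6: 'child' -> NEW (unique so far: 5)
  Token 7: 'or' -> NEW (unique so far: 6)
  Token 8: 'heard' -> NEW (unique so far: 7)
  Token 9: 'phone' -> NEW (unique so far: 8)
  Token 10: 'with' -> NEW (unique so far: 9)
  Token 11: 'wolf' -> NEW (unique so far: 10)
  Token 12: 'dances' -> NEW (unique so far: 11)
  Token 13: 'writer' -> NEW (unique so far: 12)
  Token 14: 'forest' -> NEW (unique so far: 13)
Unique types: ('blue', 'child', 'dances', 'familiar', 'forest', 'heard', 'loud', 'or', 'phone', 'sad', 'with', 'wolf', 'writer')
Vocabulary size: 13

13


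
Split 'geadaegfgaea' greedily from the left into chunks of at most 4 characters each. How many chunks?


'geadaegfgaea' has 12 characters.
Chunking with max size 4:
  Chunk 1: 'gead' (positions 0-3)
  Chunk 2: 'aegf' (positions 4-7)
  Chunk 3: 'gaea' (positions 8-11)
Total chunks: ceil(12 / 4) = 3

3


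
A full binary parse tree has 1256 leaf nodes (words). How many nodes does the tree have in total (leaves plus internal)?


Leaf nodes (terminals): 1256
Internal nodes = n - 1 = 1256 - 1 = 1255
Total = leaves + internal = 1256 + 1255 = 2511

2511


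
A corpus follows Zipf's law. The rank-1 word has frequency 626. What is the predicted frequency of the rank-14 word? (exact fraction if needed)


Zipf's law: freq(rank) = f1 / rank
f1 = 626, rank = 14
freq = 626 / 14
GCD(626, 14) = 2
Simplified: 313/7

313/7


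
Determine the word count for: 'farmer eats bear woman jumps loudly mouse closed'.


Counting words by splitting on spaces:
  Word 1: 'farmer'
  Word 2: 'eats'
  Word 3: 'bear'
  Word 4: 'woman'
  Word 5: 'jumps'
  Word 6: 'loudly'
  Word 7: 'mouse'
  Word 8: 'closed'
Total words: 8

8


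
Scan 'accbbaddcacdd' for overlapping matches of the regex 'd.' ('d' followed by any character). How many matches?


Pattern: d. means 'd' followed by any character.
Scanning 'accbbaddcacdd' position-by-position:
  Pos 0: window 'ac' -> no
  Pos 1: window 'cc' -> no
  Pos 2: window 'cb' -> no
  Pos 3: window 'bb' -> no
  Pos 4: window 'ba' -> no
  Pos 5: window 'ad' -> no
  Pos 6: window 'dd' -> MATCH
  Pos 7: window 'dc' -> MATCH
  Pos 8: window 'ca' -> no
  Pos 9: window 'ac' -> no
  Pos 10: window 'cd' -> no
  Pos 11: window 'dd' -> MATCH
  Pos 12: window 'd' -> no
Total matches: 3

3


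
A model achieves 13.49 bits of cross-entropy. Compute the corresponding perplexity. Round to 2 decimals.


Perplexity formula: PP = 2^H
H = 13.49
PP = 2^13.49
Decompose: 2^13.49 = 2^13 * 2^0.49
2^13 = 8192, 2^0.49 ~ 1.4044449
PP ~ 8192 * 1.4044449 = 11505.2126208
Rounded to 2 decimals: 11505.21

11505.21


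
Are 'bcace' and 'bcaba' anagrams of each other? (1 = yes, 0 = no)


Sort characters of 'bcace': 'abcce'
Sort characters of 'bcaba': 'aabbc'
Sorted forms differ -> they are NOT anagrams
Result: 0

0


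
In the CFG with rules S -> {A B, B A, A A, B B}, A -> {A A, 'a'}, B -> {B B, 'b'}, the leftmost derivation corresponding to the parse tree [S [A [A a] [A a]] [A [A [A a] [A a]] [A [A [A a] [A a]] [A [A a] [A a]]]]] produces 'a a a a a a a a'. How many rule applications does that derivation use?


Every bracketed nonterminal node [X ...] in the tree is produced by exactly one rule application.
Reading the tree off as a leftmost derivation:
  Step 1: S  =>  A A   (applied S -> A A)
  Step 2: A A  =>  A A A   (applied A -> A A)
  Step 3: A A A  =>  a A A   (applied A -> a)
  Step 4: a A A  =>  a a A   (applied A -> a)
  Step 5: a a A  =>  a a A A   (applied A -> A A)
  Step 6: a a A A  =>  a a A A A   (applied A -> A A)
  Step 7: a a A A A  =>  a a a A A   (applied A -> a)
  Step 8: a a a A A  =>  a a a a A   (applied A -> a)
  Step 9: a a a a A  =>  a a a a A A   (applied A -> A A)
  Step 10: a a a a A A  =>  a a a a A A A   (applied A -> A A)
  Step 11: a a a a A A A  =>  a a a a a A A   (applied A -> a)
  Step 12: a a a a a A A  =>  a a a a a a A   (applied A -> a)
  Step 13: a a a a a a A  =>  a a a a a a A A   (applied A -> A A)
  Step 14: a a a a a a A A  =>  a a a a a a a A   (applied A -> a)
  Step 15: a a a a a a a A  =>  a a a a a a a a   (applied A -> a)
Final yield: a a a a a a a a
Total rewrite steps: 15

15
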